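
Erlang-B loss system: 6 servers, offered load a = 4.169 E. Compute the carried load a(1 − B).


B(6,4.169) = 0.129502 (Erlang-B)
Carried load = a(1 − B) = 4.169·(1 − 0.129502) = 4.169·0.870498 = 3.6291 E

Final: 3.6291 Erlangs


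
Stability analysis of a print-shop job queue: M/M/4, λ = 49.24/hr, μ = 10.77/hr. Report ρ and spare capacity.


Total capacity cμ = 4·10.77 = 43.08/hr
ρ = λ/(cμ) = 49.24/43.08 = 1.1430
Stable ⇔ ρ < 1: NO
Spare capacity = cμ − λ = 43.08 − 49.24 = -6.16/hr

Final: ρ = 1.1430; unstable; margin = -6.16/hr


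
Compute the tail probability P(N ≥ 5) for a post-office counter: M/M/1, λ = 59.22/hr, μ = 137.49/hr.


ρ = 59.22/137.49 = 0.4307
P(N ≥ n) = ρ^n = 0.4307^5 = 0.014825

Final: 0.014825


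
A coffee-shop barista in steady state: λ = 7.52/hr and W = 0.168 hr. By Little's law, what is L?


L = λW = 7.52·0.168 = 1.2634

Final: 1.2634


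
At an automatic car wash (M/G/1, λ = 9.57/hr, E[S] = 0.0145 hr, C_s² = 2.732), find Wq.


ρ = λ·E[S] = 9.57·0.0145 = 0.1388
E[S²] = E[S]²(1+C_s²) = 0.0145²·(1+2.732) = 0.0007847
Wq = λ·E[S²]/(2(1−ρ)) = 9.57·0.0007847/(2·0.8612) = 0.004360 hr

Final: 0.004360 hr


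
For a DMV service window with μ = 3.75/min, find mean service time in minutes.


Mean service time = 1/μ = 1/3.75 minute = 0.26667 minute
In minutes: 0.26667 × 1 = 0.2667 min

Final: 0.2667 min


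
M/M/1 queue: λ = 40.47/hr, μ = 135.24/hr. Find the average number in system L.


ρ = λ/μ = 40.47/135.24 = 0.2992
L = ρ/(1−ρ) = 0.2992/(1 − 0.2992) = 0.2992/0.7008 = 0.4270

Final: 0.4270


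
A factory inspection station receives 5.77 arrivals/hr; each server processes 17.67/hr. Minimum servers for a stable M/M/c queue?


Stability requires cμ > λ ⇔ c > λ/μ.
λ/μ = 5.77/17.67 = 0.3265
Minimum integer c = ⌊0.3265⌋ + 1 = 1
Check: 1·17.67 = 17.67 > 5.77, while 0·17.67 = 0.00 ≤ 5.77

Final: 1 servers


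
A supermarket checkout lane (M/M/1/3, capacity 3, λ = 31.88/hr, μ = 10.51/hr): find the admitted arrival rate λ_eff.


ρ = 3.0333; P_K = (1−ρ)ρ^3/(1−ρ^4) = 0.678339
λ_eff = λ(1 − P_K) = 31.88·(1 − 0.678339) = 31.88·0.321661 = 10.2546 /hr

Final: 10.2546 /hr


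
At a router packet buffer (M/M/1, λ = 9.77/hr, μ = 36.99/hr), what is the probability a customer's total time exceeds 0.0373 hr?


W ~ Exponential(μ−λ) for M/M/1.
μ − λ = 36.99 − 9.77 = 27.2200
P(W > t) = e^{−(μ−λ)t} = e^{−1.0153} = 0.362292

Final: 0.362292


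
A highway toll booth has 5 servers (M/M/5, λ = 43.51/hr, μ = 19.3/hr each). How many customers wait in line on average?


a = λ/μ = 2.2544; ρ = a/5 = 0.4509
P₀ = 0.103465
Lq = P₀·a^c·ρ / (c!·(1−ρ)²) = 0.103465·58.23162·0.4509/(120·0.30153)
= 0.07508

Final: 0.07508


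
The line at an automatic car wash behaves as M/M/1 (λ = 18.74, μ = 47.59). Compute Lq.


ρ = 18.74/47.59 = 0.3938
Lq = ρ²/(1−ρ) = 0.1551/0.6062 = 0.2558

Final: 0.2558


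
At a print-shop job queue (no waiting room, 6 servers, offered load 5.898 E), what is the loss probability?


B(c,a) = (a^c/c!) / Σ_{k=0}^{c} a^k/k!
a^6/6! = 58.465021
Σ terms (k=0..6): 1.00000 + 5.89800 + 17.39320 + 34.19504 + 50.42058 + 59.47612 + 58.46502 = 226.847953
B = 58.465021/226.847953 = 0.257728

Final: 0.257728


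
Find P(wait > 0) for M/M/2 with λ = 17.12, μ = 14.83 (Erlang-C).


a = λ/μ = 1.1544; ρ = a/2 = 0.5772
P₀ = 0.268063 (from M/M/c formula)
C(c,a) = [a^c/(c!(1−ρ))]·P₀ = [1.33268/(2·0.4228)]·0.268063
= 1.57605·0.268063 = 0.422480

Final: 0.422480


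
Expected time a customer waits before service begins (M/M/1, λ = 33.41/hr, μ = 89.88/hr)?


ρ = 33.41/89.88 = 0.3717
Wq = ρ/(μ−λ) = 0.3717/(89.88 − 33.41) = 0.3717/56.47 = 0.006583 hr

Final: 0.006583 hr


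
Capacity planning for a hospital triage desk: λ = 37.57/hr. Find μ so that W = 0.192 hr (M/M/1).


W = 1/(μ−λ) ⇒ μ − λ = 1/W = 1/0.192 = 5.2083
μ = λ + 1/W = 37.57 + 5.2083 = 42.7783 per hr

Final: 42.7783 /hr


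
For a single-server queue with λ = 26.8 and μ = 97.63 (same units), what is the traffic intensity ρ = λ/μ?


ρ = λ/μ = 26.8/97.63 = 0.2745

Final: 0.2745


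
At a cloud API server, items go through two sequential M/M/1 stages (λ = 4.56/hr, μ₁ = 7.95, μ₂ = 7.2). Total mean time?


Each node sees arrival rate λ = 4.56/hr (tandem ⇒ throughput preserved).
W₁ = 1/(μ₁−λ) = 1/(7.95−4.56) = 0.29499 hr
W₂ = 1/(μ₂−λ) = 1/(7.2−4.56) = 0.37879 hr
W_total = W₁ + W₂ = 0.29499 + 0.37879 = 0.67377 hr

Final: 0.67377 hr


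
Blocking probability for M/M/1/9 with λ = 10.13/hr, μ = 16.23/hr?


ρ = λ/μ = 10.13/16.23 = 0.6242
P_K = (1−ρ)ρ^K/(1−ρ^(K+1)) = (0.3758·0.014375)/(1 − 0.008972)
= 0.005403/0.991028 = 0.005452

Final: 0.005452


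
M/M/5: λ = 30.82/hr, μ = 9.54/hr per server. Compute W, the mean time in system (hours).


a = 3.2306; ρ = 0.6461; P₀ = 0.035850
Lq = P₀·a^c·ρ/(c!(1−ρ)²) = 0.54242
Wq = Lq/λ = 0.54242/30.82 = 0.01760 hr
W = Wq + 1/μ = 0.01760 + 0.10482 = 0.12242 hr

Final: 0.12242 hr


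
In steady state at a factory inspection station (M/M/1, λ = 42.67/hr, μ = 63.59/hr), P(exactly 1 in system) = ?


ρ = 42.67/63.59 = 0.6710
P_n = (1−ρ)·ρ^n = (1 − 0.6710)·0.6710^1 = 0.3290·0.671017 = 0.220753

Final: 0.220753


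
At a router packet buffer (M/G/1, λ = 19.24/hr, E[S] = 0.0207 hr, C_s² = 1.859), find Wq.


ρ = λ·E[S] = 19.24·0.0207 = 0.3983
E[S²] = E[S]²(1+C_s²) = 0.0207²·(1+1.859) = 0.001225
Wq = λ·E[S²]/(2(1−ρ)) = 19.24·0.001225/(2·0.6017) = 0.01959 hr

Final: 0.01959 hr


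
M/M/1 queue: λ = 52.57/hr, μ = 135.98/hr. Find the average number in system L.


ρ = λ/μ = 52.57/135.98 = 0.3866
L = ρ/(1−ρ) = 0.3866/(1 − 0.3866) = 0.3866/0.6134 = 0.6303

Final: 0.6303


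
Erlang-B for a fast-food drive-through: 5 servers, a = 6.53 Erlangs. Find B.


B(c,a) = (a^c/c!) / Σ_{k=0}^{c} a^k/k!
a^5/5! = 98.942906
Σ terms (k=0..5): 1.00000 + 6.53000 + 21.32045 + 46.40751 + 75.76026 + 98.94291 = 249.961133
B = 98.942906/249.961133 = 0.395833

Final: 0.395833


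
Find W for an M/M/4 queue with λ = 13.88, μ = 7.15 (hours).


a = 1.9413; ρ = 0.4853; P₀ = 0.138996
Lq = P₀·a^c·ρ/(c!(1−ρ)²) = 0.15068
Wq = Lq/λ = 0.15068/13.88 = 0.01086 hr
W = Wq + 1/μ = 0.01086 + 0.13986 = 0.15072 hr

Final: 0.15072 hr


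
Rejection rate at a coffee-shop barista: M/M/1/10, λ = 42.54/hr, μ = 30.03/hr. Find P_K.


ρ = λ/μ = 42.54/30.03 = 1.4166
P_K = (1−ρ)ρ^K/(1−ρ^(K+1)) = (-0.4166·32.540299)/(1 − 46.096047)
= -13.555749/-45.096047 = 0.300597

Final: 0.300597


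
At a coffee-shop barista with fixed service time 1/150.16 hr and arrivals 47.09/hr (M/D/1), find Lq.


ρ = 47.09/150.16 = 0.3136
M/D/1: Lq = ρ²/(2(1−ρ)) = 0.09834/(2·0.6864) = 0.07164

Final: 0.07164


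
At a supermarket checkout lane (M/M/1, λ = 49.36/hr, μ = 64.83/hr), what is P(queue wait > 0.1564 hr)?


ρ = 49.36/64.83 = 0.7614
P(Wq > t) = ρ·e^{−(μ−λ)t} = 0.7614·e^{−2.4195}
= 0.7614·0.088965 = 0.067736

Final: 0.067736


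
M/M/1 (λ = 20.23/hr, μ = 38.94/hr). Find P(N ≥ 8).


ρ = 20.23/38.94 = 0.5195
P(N ≥ n) = ρ^n = 0.5195^8 = 0.005306

Final: 0.005306


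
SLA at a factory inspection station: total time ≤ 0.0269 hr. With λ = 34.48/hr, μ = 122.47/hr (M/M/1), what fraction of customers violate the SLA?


W ~ Exponential(μ−λ) for M/M/1.
μ − λ = 122.47 − 34.48 = 87.9900
P(W > t) = e^{−(μ−λ)t} = e^{−2.3669} = 0.093768

Final: 0.093768


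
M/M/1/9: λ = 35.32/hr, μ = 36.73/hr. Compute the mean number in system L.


ρ = 35.32/36.73 = 0.9616
L = ρ[1 − (K+1)ρ^K + Kρ^(K+1)] / [(1−ρ)(1−ρ^(K+1))]
Numerator: 0.9616·(1 − 10·0.703069 + 9·0.676079) = 0.051951
Denominator: (0.03839)·(0.323921) = 0.012435
L = 0.051951/0.012435 = 4.1779

Final: 4.1779


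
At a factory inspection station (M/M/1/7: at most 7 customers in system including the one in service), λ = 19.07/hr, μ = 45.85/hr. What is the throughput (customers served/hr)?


ρ = 0.4159; P_K = (1−ρ)ρ^7/(1−ρ^8) = 0.001259
λ_eff = λ(1 − P_K) = 19.07·(1 − 0.001259) = 19.07·0.998741 = 19.0460 /hr

Final: 19.0460 /hr


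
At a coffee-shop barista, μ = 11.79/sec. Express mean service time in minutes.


Mean service time = 1/μ = 1/11.79 second = 0.08482 second
In minutes: 0.08482 × 0.0166667 = 0.001414 min

Final: 0.001414 min


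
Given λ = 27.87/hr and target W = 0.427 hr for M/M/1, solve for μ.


W = 1/(μ−λ) ⇒ μ − λ = 1/W = 1/0.427 = 2.3419
μ = λ + 1/W = 27.87 + 2.3419 = 30.2119 per hr

Final: 30.2119 /hr


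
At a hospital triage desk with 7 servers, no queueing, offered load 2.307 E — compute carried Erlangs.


B(7,2.307) = 0.006889 (Erlang-B)
Carried load = a(1 − B) = 2.307·(1 − 0.006889) = 2.307·0.993111 = 2.2911 E

Final: 2.2911 Erlangs


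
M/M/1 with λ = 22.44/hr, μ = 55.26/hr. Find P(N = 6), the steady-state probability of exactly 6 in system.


ρ = 22.44/55.26 = 0.4061
P_n = (1−ρ)·ρ^n = (1 − 0.4061)·0.4061^6 = 0.5939·0.004484 = 0.002663

Final: 0.002663


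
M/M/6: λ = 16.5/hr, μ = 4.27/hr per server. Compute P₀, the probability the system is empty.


a = λ/μ = 16.5/4.27 = 3.8642; ρ = a/c = 0.6440
Σ_{k=0}^{5} a^k/k! (terms k=0..5) = 1.00000 + 3.86417 + 7.46590 + 9.61650 + 9.28994 + 7.17958 = 38.41609
Tail: a^6/(6!(1−ρ)) = 3329.17339/(720·0.3560) = 12.98937
P₀ = 1/(38.41609 + 12.98937) = 1/51.40546 = 0.019453

Final: 0.019453


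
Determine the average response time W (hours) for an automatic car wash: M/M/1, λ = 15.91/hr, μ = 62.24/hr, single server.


W = 1/(μ−λ) = 1/(62.24 − 15.91) = 1/46.33 = 0.02158 hr

Final: 0.02158 hr


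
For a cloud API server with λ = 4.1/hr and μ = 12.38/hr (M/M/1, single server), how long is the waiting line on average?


ρ = 4.1/12.38 = 0.3312
Lq = ρ²/(1−ρ) = 0.1097/0.6688 = 0.1640

Final: 0.1640


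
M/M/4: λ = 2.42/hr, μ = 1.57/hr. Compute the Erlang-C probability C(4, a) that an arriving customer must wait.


a = λ/μ = 1.5414; ρ = a/4 = 0.3854
P₀ = 0.211757 (from M/M/c formula)
C(c,a) = [a^c/(c!(1−ρ))]·P₀ = [5.64499/(24·0.6146)]·0.211757
= 0.38267·0.211757 = 0.081033

Final: 0.081033


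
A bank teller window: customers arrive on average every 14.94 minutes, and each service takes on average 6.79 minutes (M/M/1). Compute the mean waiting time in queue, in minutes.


λ = 60/14.94 = 4.0161 /hr
μ = 60/6.79 = 8.8365 /hr
ρ = λ/μ = 4.0161/8.8365 = 0.4545
Wq = ρ/(μ−λ) = 0.4545/(8.8365−4.0161) = 0.09428 hr
In minutes: 0.09428·60 = 5.657 min

Final: 5.657 min


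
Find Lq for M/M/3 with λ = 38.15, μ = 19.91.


a = λ/μ = 1.9161; ρ = a/3 = 0.6387
P₀ = 0.125043
Lq = P₀·a^c·ρ / (c!·(1−ρ)²) = 0.125043·7.03509·0.6387/(6·0.13053)
= 0.71740

Final: 0.71740


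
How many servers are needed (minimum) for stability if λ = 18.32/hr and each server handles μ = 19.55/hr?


Stability requires cμ > λ ⇔ c > λ/μ.
λ/μ = 18.32/19.55 = 0.9371
Minimum integer c = ⌊0.9371⌋ + 1 = 1
Check: 1·19.55 = 19.55 > 18.32, while 0·19.55 = 0.00 ≤ 18.32

Final: 1 servers


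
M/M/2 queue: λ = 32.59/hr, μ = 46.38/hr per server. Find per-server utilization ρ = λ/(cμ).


ρ = λ/(cμ) = 32.59/(2·46.38) = 32.59/92.76 = 0.3513

Final: 0.3513


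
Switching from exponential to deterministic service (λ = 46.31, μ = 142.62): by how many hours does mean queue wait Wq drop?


ρ = 46.31/142.62 = 0.3247
Wq(M/M/1) = ρ/(μ−λ) = 0.3247/96.31 = 0.003371 hr
Wq(M/D/1) = ρ/(2(μ−λ)) = 0.001686 hr
Savings = 0.003371 − 0.001686 = 0.001686 hr

Final: 0.001686 hr


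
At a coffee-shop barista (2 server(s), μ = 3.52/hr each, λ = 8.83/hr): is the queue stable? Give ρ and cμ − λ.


Total capacity cμ = 2·3.52 = 7.04/hr
ρ = λ/(cμ) = 8.83/7.04 = 1.2543
Stable ⇔ ρ < 1: NO
Spare capacity = cμ − λ = 7.04 − 8.83 = -1.79/hr

Final: ρ = 1.2543; unstable; margin = -1.79/hr


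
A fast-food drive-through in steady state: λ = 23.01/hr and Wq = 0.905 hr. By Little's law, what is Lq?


Lq = λWq = 23.01·0.905 = 20.8241

Final: 20.8241


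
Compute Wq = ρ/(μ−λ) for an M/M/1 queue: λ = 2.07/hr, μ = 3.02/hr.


ρ = 2.07/3.02 = 0.6854
Wq = ρ/(μ−λ) = 0.6854/(3.02 − 2.07) = 0.6854/0.9500 = 0.7215 hr

Final: 0.7215 hr


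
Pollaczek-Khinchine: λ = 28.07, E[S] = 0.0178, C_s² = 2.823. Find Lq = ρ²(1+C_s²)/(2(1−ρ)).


ρ = λ·E[S] = 28.07·0.0178 = 0.4996
Lq = ρ²(1+C_s²)/(2(1−ρ)) = 0.2496·(1+2.823)/(2·0.5004)
= 0.2496·3.8230/1.0007 = 0.95372

Final: 0.95372


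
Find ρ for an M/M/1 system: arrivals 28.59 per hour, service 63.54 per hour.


ρ = λ/μ = 28.59/63.54 = 0.4500

Final: 0.4500


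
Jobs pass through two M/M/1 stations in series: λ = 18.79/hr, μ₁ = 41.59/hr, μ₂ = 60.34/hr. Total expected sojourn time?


Each node sees arrival rate λ = 18.79/hr (tandem ⇒ throughput preserved).
W₁ = 1/(μ₁−λ) = 1/(41.59−18.79) = 0.04386 hr
W₂ = 1/(μ₂−λ) = 1/(60.34−18.79) = 0.02407 hr
W_total = W₁ + W₂ = 0.04386 + 0.02407 = 0.06793 hr

Final: 0.06793 hr


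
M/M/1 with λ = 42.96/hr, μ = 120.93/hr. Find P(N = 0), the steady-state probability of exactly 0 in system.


ρ = 42.96/120.93 = 0.3552
P_n = (1−ρ)·ρ^n = (1 − 0.3552)·0.3552^0 = 0.6448·1.000000 = 0.644753

Final: 0.644753


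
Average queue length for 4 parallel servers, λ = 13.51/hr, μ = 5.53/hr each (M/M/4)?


a = λ/μ = 2.4430; ρ = a/4 = 0.6108
P₀ = 0.078922
Lq = P₀·a^c·ρ / (c!·(1−ρ)²) = 0.078922·35.62221·0.6108/(24·0.15151)
= 0.47222

Final: 0.47222


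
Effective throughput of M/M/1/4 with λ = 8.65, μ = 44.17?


ρ = 0.1958; P_K = (1−ρ)ρ^4/(1−ρ^5) = 0.001183
λ_eff = λ(1 − P_K) = 8.65·(1 − 0.001183) = 8.65·0.998817 = 8.6398 /hr

Final: 8.6398 /hr


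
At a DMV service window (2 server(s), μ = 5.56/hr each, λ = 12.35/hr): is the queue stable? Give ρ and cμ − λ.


Total capacity cμ = 2·5.56 = 11.12/hr
ρ = λ/(cμ) = 12.35/11.12 = 1.1106
Stable ⇔ ρ < 1: NO
Spare capacity = cμ − λ = 11.12 − 12.35 = -1.23/hr

Final: ρ = 1.1106; unstable; margin = -1.23/hr


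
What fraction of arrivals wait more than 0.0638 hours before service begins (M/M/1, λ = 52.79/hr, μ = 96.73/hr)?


ρ = 52.79/96.73 = 0.5457
P(Wq > t) = ρ·e^{−(μ−λ)t} = 0.5457·e^{−2.8034}
= 0.5457·0.060605 = 0.033075

Final: 0.033075


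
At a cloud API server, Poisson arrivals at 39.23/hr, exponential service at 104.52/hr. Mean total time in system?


W = 1/(μ−λ) = 1/(104.52 − 39.23) = 1/65.29 = 0.01532 hr

Final: 0.01532 hr


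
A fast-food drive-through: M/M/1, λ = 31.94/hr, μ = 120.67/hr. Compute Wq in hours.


ρ = 31.94/120.67 = 0.2647
Wq = ρ/(μ−λ) = 0.2647/(120.67 − 31.94) = 0.2647/88.73 = 0.002983 hr

Final: 0.002983 hr


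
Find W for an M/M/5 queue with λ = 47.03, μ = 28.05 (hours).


a = 1.6766; ρ = 0.3353; P₀ = 0.186457
Lq = P₀·a^c·ρ/(c!(1−ρ)²) = 0.01563
Wq = Lq/λ = 0.01563/47.03 = 0.0003323 hr
W = Wq + 1/μ = 0.0003323 + 0.03565 = 0.03598 hr

Final: 0.03598 hr


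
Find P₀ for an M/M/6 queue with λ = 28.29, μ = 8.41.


a = λ/μ = 28.29/8.41 = 3.3639; ρ = a/c = 0.5606
Σ_{k=0}^{5} a^k/k! (terms k=0..5) = 1.00000 + 3.36385 + 5.65775 + 6.34395 + 5.33503 + 3.58925 = 25.28983
Tail: a^6/(6!(1−ρ)) = 1448.84428/(720·0.4394) = 4.58006
P₀ = 1/(25.28983 + 4.58006) = 1/29.86988 = 0.033479

Final: 0.033479


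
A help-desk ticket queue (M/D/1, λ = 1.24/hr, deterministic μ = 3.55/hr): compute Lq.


ρ = 1.24/3.55 = 0.3493
M/D/1: Lq = ρ²/(2(1−ρ)) = 0.1220/(2·0.6507) = 0.09375

Final: 0.09375


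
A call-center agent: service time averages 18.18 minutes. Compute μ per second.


μ = 1/(service time) in consistent units.
1 second = 0.0166667 min, so μ = 0.0166667/18.18 = 0.0009168 per second

Final: 0.0009168 /sec


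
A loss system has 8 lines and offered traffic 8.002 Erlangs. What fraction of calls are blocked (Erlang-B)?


B(c,a) = (a^c/c!) / Σ_{k=0}^{c} a^k/k!
a^8/8! = 416.934519
Σ terms (k=0..8): 1.00000 + 8.00200 + 32.01600 + 85.39735 + 170.83740 + 273.40817 + 364.63536 + 416.83031 + 416.93452 = 1769.061114
B = 416.934519/1769.061114 = 0.235681

Final: 0.235681


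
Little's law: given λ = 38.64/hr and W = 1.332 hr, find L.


L = λW = 38.64·1.332 = 51.4685

Final: 51.4685


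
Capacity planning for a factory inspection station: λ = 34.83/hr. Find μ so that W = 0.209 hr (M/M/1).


W = 1/(μ−λ) ⇒ μ − λ = 1/W = 1/0.209 = 4.7847
μ = λ + 1/W = 34.83 + 4.7847 = 39.6147 per hr

Final: 39.6147 /hr


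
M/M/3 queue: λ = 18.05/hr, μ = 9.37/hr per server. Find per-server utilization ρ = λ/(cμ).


ρ = λ/(cμ) = 18.05/(3·9.37) = 18.05/28.11 = 0.6421

Final: 0.6421


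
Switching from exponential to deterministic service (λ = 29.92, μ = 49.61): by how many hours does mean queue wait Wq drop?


ρ = 29.92/49.61 = 0.6031
Wq(M/M/1) = ρ/(μ−λ) = 0.6031/19.69 = 0.03063 hr
Wq(M/D/1) = ρ/(2(μ−λ)) = 0.01531 hr
Savings = 0.03063 − 0.01531 = 0.01531 hr

Final: 0.01531 hr


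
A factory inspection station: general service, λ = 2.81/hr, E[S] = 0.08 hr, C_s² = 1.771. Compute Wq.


ρ = λ·E[S] = 2.81·0.08 = 0.2248
E[S²] = E[S]²(1+C_s²) = 0.08²·(1+1.771) = 0.017734
Wq = λ·E[S²]/(2(1−ρ)) = 2.81·0.017734/(2·0.7752) = 0.03214 hr

Final: 0.03214 hr


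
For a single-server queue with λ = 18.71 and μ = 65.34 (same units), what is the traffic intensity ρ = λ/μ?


ρ = λ/μ = 18.71/65.34 = 0.2863

Final: 0.2863


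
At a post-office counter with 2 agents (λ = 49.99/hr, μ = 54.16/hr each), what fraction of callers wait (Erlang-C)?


a = λ/μ = 0.9230; ρ = a/2 = 0.4615
P₀ = 0.368454 (from M/M/c formula)
C(c,a) = [a^c/(c!(1−ρ))]·P₀ = [0.85194/(2·0.5385)]·0.368454
= 0.79103·0.368454 = 0.291460

Final: 0.291460


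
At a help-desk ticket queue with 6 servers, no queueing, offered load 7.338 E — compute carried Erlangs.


B(6,7.338) = 0.351974 (Erlang-B)
Carried load = a(1 − B) = 7.338·(1 − 0.351974) = 7.338·0.648026 = 4.7552 E

Final: 4.7552 Erlangs


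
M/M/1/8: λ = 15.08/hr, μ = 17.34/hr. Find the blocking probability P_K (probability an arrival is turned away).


ρ = λ/μ = 15.08/17.34 = 0.8697
P_K = (1−ρ)ρ^K/(1−ρ^(K+1)) = (0.1303·0.327204)/(1 − 0.284558)
= 0.042646/0.715442 = 0.059608

Final: 0.059608


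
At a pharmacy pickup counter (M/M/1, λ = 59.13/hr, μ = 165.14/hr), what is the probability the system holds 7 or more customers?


ρ = 59.13/165.14 = 0.3581
P(N ≥ n) = ρ^n = 0.3581^7 = 0.0007546

Final: 0.0007546


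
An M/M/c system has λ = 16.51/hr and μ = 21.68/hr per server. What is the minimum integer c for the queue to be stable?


Stability requires cμ > λ ⇔ c > λ/μ.
λ/μ = 16.51/21.68 = 0.7615
Minimum integer c = ⌊0.7615⌋ + 1 = 1
Check: 1·21.68 = 21.68 > 16.51, while 0·21.68 = 0.00 ≤ 16.51

Final: 1 servers


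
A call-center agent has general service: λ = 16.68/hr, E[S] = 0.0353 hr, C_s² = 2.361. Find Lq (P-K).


ρ = λ·E[S] = 16.68·0.0353 = 0.5888
Lq = ρ²(1+C_s²)/(2(1−ρ)) = 0.3467·(1+2.361)/(2·0.4112)
= 0.3467·3.3610/0.8224 = 1.41687

Final: 1.41687


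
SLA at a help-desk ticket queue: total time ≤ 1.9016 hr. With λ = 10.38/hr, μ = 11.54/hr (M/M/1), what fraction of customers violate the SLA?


W ~ Exponential(μ−λ) for M/M/1.
μ − λ = 11.54 − 10.38 = 1.1600
P(W > t) = e^{−(μ−λ)t} = e^{−2.2059} = 0.110156

Final: 0.110156


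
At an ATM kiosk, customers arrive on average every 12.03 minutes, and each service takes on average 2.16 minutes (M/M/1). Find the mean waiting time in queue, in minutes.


λ = 60/12.03 = 4.9875 /hr
μ = 60/2.16 = 27.7778 /hr
ρ = λ/μ = 4.9875/27.7778 = 0.1796
Wq = ρ/(μ−λ) = 0.1796/(27.7778−4.9875) = 0.007878 hr
In minutes: 0.007878·60 = 0.4727 min

Final: 0.4727 min


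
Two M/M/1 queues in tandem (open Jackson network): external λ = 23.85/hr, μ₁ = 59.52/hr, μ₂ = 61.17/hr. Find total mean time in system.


Each node sees arrival rate λ = 23.85/hr (tandem ⇒ throughput preserved).
W₁ = 1/(μ₁−λ) = 1/(59.52−23.85) = 0.02803 hr
W₂ = 1/(μ₂−λ) = 1/(61.17−23.85) = 0.02680 hr
W_total = W₁ + W₂ = 0.02803 + 0.02680 = 0.05483 hr

Final: 0.05483 hr


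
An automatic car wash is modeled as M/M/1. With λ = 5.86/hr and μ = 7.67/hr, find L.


ρ = λ/μ = 5.86/7.67 = 0.7640
L = ρ/(1−ρ) = 0.7640/(1 − 0.7640) = 0.7640/0.2360 = 3.2376

Final: 3.2376


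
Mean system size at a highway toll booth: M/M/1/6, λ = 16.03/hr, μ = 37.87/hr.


ρ = 16.03/37.87 = 0.4233
L = ρ[1 − (K+1)ρ^K + Kρ^(K+1)] / [(1−ρ)(1−ρ^(K+1))]
Numerator: 0.4233·(1 − 7·0.005752 + 6·0.002435) = 0.412430
Denominator: (0.5767)·(0.997565) = 0.575306
L = 0.412430/0.575306 = 0.7169

Final: 0.7169


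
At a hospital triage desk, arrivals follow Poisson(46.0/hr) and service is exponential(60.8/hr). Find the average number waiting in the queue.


ρ = 46.0/60.8 = 0.7566
Lq = ρ²/(1−ρ) = 0.5724/0.2434 = 2.3515

Final: 2.3515


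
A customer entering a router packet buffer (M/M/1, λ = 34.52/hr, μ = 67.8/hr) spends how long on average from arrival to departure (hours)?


W = 1/(μ−λ) = 1/(67.8 − 34.52) = 1/33.28 = 0.03005 hr

Final: 0.03005 hr


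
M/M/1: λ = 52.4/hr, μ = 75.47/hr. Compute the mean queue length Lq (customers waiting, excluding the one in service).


ρ = 52.4/75.47 = 0.6943
Lq = ρ²/(1−ρ) = 0.4821/0.3057 = 1.5770

Final: 1.5770


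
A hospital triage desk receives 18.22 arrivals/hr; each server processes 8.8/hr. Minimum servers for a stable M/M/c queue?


Stability requires cμ > λ ⇔ c > λ/μ.
λ/μ = 18.22/8.8 = 2.0705
Minimum integer c = ⌊2.0705⌋ + 1 = 3
Check: 3·8.8 = 26.40 > 18.22, while 2·8.8 = 17.60 ≤ 18.22

Final: 3 servers


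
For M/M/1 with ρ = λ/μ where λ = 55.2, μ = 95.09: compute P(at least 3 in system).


ρ = 55.2/95.09 = 0.5805
P(N ≥ n) = ρ^n = 0.5805^3 = 0.195620

Final: 0.195620


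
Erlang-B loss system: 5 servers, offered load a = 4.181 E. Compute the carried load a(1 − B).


B(5,4.181) = 0.215166 (Erlang-B)
Carried load = a(1 − B) = 4.181·(1 − 0.215166) = 4.181·0.784834 = 3.2814 E

Final: 3.2814 Erlangs


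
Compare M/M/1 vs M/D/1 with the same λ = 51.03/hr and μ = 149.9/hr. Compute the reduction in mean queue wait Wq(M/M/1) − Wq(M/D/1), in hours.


ρ = 51.03/149.9 = 0.3404
Wq(M/M/1) = ρ/(μ−λ) = 0.3404/98.87 = 0.003443 hr
Wq(M/D/1) = ρ/(2(μ−λ)) = 0.001722 hr
Savings = 0.003443 − 0.001722 = 0.001722 hr

Final: 0.001722 hr


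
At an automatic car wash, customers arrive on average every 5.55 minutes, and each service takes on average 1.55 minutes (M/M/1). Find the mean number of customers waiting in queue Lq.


λ = 60/5.55 = 10.8108 /hr
μ = 60/1.55 = 38.7097 /hr
ρ = λ/μ = 10.8108/38.7097 = 0.2793
Lq = ρ²/(1−ρ) = 0.07800/0.7207 = 0.1082

Final: 0.1082


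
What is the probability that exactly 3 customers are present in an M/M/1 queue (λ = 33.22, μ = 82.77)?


ρ = 33.22/82.77 = 0.4014
P_n = (1−ρ)·ρ^n = (1 − 0.4014)·0.4014^3 = 0.5986·0.064652 = 0.038704

Final: 0.038704


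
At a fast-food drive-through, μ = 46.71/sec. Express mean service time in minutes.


Mean service time = 1/μ = 1/46.71 second = 0.02141 second
In minutes: 0.02141 × 0.0166667 = 0.0003568 min

Final: 0.0003568 min


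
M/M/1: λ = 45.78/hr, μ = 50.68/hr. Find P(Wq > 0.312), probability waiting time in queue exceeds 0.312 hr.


ρ = 45.78/50.68 = 0.9033
P(Wq > t) = ρ·e^{−(μ−λ)t} = 0.9033·e^{−1.5288}
= 0.9033·0.216796 = 0.195835

Final: 0.195835


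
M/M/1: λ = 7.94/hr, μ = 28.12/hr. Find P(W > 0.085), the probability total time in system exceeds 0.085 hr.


W ~ Exponential(μ−λ) for M/M/1.
μ − λ = 28.12 − 7.94 = 20.1800
P(W > t) = e^{−(μ−λ)t} = e^{−1.7153} = 0.179910

Final: 0.179910


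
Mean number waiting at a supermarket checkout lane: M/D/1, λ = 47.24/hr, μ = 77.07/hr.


ρ = 47.24/77.07 = 0.6129
M/D/1: Lq = ρ²/(2(1−ρ)) = 0.3757/(2·0.3871) = 0.48535

Final: 0.48535


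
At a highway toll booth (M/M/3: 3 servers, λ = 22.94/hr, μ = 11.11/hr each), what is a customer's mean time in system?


a = 2.0648; ρ = 0.6883; P₀ = 0.100978
Lq = P₀·a^c·ρ/(c!(1−ρ)²) = 1.04933
Wq = Lq/λ = 1.04933/22.94 = 0.04574 hr
W = Wq + 1/μ = 0.04574 + 0.09001 = 0.13575 hr

Final: 0.13575 hr


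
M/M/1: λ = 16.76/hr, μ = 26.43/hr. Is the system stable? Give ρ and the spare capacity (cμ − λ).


Total capacity cμ = 1·26.43 = 26.43/hr
ρ = λ/(cμ) = 16.76/26.43 = 0.6341
Stable ⇔ ρ < 1: YES
Spare capacity = cμ − λ = 26.43 − 16.76 = 9.67/hr

Final: ρ = 0.6341; stable; margin = 9.67/hr


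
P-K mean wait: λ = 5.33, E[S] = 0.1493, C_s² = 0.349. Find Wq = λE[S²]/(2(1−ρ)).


ρ = λ·E[S] = 5.33·0.1493 = 0.7958
E[S²] = E[S]²(1+C_s²) = 0.1493²·(1+0.349) = 0.030070
Wq = λ·E[S²]/(2(1−ρ)) = 5.33·0.030070/(2·0.2042) = 0.39238 hr

Final: 0.39238 hr


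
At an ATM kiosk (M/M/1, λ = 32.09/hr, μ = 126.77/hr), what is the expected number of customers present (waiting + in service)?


ρ = λ/μ = 32.09/126.77 = 0.2531
L = ρ/(1−ρ) = 0.2531/(1 − 0.2531) = 0.2531/0.7469 = 0.3389

Final: 0.3389


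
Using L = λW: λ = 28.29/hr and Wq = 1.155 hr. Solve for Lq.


Lq = λWq = 28.29·1.155 = 32.6750

Final: 32.6750


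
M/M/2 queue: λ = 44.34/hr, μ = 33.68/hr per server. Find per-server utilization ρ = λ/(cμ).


ρ = λ/(cμ) = 44.34/(2·33.68) = 44.34/67.36 = 0.6583

Final: 0.6583


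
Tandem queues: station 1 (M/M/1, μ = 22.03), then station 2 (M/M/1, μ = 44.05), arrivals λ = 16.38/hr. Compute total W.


Each node sees arrival rate λ = 16.38/hr (tandem ⇒ throughput preserved).
W₁ = 1/(μ₁−λ) = 1/(22.03−16.38) = 0.17699 hr
W₂ = 1/(μ₂−λ) = 1/(44.05−16.38) = 0.03614 hr
W_total = W₁ + W₂ = 0.17699 + 0.03614 = 0.21313 hr

Final: 0.21313 hr


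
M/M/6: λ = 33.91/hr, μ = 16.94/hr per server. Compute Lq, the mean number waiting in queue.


a = λ/μ = 2.0018; ρ = a/6 = 0.3336
P₀ = 0.134895
Lq = P₀·a^c·ρ / (c!·(1−ρ)²) = 0.134895·64.34078·0.3336/(720·0.44405)
= 0.009057

Final: 0.009057


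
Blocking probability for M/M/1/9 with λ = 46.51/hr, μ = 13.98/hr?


ρ = λ/μ = 46.51/13.98 = 3.3269
P_K = (1−ρ)ρ^K/(1−ρ^(K+1)) = (-2.3269·49928.959189)/(1 − 166108.432895)
= -116179.473707/-166107.432895 = 0.699424

Final: 0.699424


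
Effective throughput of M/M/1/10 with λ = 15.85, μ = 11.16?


ρ = 1.4203; P_K = (1−ρ)ρ^10/(1−ρ^11) = 0.302273
λ_eff = λ(1 − P_K) = 15.85·(1 − 0.302273) = 15.85·0.697727 = 11.0590 /hr

Final: 11.0590 /hr


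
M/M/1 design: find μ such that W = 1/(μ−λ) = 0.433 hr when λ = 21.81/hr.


W = 1/(μ−λ) ⇒ μ − λ = 1/W = 1/0.433 = 2.3095
μ = λ + 1/W = 21.81 + 2.3095 = 24.1195 per hr

Final: 24.1195 /hr


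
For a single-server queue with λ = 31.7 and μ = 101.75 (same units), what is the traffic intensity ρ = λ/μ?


ρ = λ/μ = 31.7/101.75 = 0.3115

Final: 0.3115


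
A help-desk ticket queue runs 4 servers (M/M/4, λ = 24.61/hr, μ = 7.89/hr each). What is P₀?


a = λ/μ = 24.61/7.89 = 3.1191; ρ = a/c = 0.7798
Σ_{k=0}^{3} a^k/k! (terms k=0..3) = 1.00000 + 3.11914 + 4.86451 + 5.05769 = 14.04134
Tail: a^4/(4!(1−ρ)) = 94.65388/(24·0.2202) = 17.90933
P₀ = 1/(14.04134 + 17.90933) = 1/31.95068 = 0.031298

Final: 0.031298


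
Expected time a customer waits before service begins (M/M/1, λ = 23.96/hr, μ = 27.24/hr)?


ρ = 23.96/27.24 = 0.8796
Wq = ρ/(μ−λ) = 0.8796/(27.24 − 23.96) = 0.8796/3.28 = 0.2682 hr

Final: 0.2682 hr


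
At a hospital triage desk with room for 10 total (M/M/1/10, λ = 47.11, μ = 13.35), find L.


ρ = 47.11/13.35 = 3.5288
L = ρ[1 − (K+1)ρ^K + Kρ^(K+1)] / [(1−ρ)(1−ρ^(K+1))]
Numerator: 3.5288·(1 − 11·299445.909830 + 10·1056696.390418) = 25665457.056401
Denominator: (-2.5288)·(-1056695.390418) = 2672212.462959
L = 25665457.056401/2672212.462959 = 9.6046

Final: 9.6046


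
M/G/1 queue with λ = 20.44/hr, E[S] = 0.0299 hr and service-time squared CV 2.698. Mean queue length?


ρ = λ·E[S] = 20.44·0.0299 = 0.6112
Lq = ρ²(1+C_s²)/(2(1−ρ)) = 0.3735·(1+2.698)/(2·0.3888)
= 0.3735·3.6980/0.7777 = 1.77609

Final: 1.77609


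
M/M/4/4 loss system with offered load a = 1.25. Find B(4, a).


B(c,a) = (a^c/c!) / Σ_{k=0}^{c} a^k/k!
a^4/4! = 0.101725
Σ terms (k=0..4): 1.00000 + 1.25000 + 0.78125 + 0.32552 + 0.10173 = 3.458496
B = 0.101725/3.458496 = 0.029413

Final: 0.029413


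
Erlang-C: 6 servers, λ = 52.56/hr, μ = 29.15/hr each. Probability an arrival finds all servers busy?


a = λ/μ = 1.8031; ρ = a/6 = 0.3005
P₀ = 0.164660 (from M/M/c formula)
C(c,a) = [a^c/(c!(1−ρ))]·P₀ = [34.36377/(720·0.6995)]·0.164660
= 0.06823·0.164660 = 0.011235

Final: 0.011235


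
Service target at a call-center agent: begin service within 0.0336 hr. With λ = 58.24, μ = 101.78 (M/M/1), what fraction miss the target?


ρ = 58.24/101.78 = 0.5722
P(Wq > t) = ρ·e^{−(μ−λ)t} = 0.5722·e^{−1.4629}
= 0.5722·0.231554 = 0.132498

Final: 0.132498


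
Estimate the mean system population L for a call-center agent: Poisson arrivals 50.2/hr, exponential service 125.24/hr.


ρ = λ/μ = 50.2/125.24 = 0.4008
L = ρ/(1−ρ) = 0.4008/(1 − 0.4008) = 0.4008/0.5992 = 0.6690

Final: 0.6690


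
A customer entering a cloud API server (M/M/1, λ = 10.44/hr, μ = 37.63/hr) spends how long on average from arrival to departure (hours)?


W = 1/(μ−λ) = 1/(37.63 − 10.44) = 1/27.19 = 0.03678 hr

Final: 0.03678 hr


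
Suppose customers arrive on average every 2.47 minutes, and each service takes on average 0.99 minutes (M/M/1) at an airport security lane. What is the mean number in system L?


λ = 60/2.47 = 24.2915 /hr
μ = 60/0.99 = 60.6061 /hr
ρ = λ/μ = 24.2915/60.6061 = 0.4008
L = ρ/(1−ρ) = 0.4008/0.5992 = 0.6689

Final: 0.6689


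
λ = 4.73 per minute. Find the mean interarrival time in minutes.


Mean interarrival time = 1/λ = 1/4.73 minute = 0.21142 minute
In minutes: 0.21142 × 1 = 0.2114 min

Final: 0.2114 min


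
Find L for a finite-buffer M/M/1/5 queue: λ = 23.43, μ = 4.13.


ρ = 23.43/4.13 = 5.6731
L = ρ[1 − (K+1)ρ^K + Kρ^(K+1)] / [(1−ρ)(1−ρ^(K+1))]
Numerator: 5.6731·(1 − 6·5876.397762 + 5·33337.530163) = 745620.118934
Denominator: (-4.6731)·(-33336.530163) = 155785.722071
L = 745620.118934/155785.722071 = 4.7862

Final: 4.7862


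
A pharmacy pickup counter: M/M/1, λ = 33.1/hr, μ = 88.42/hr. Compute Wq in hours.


ρ = 33.1/88.42 = 0.3743
Wq = ρ/(μ−λ) = 0.3743/(88.42 − 33.1) = 0.3743/55.32 = 0.006767 hr

Final: 0.006767 hr


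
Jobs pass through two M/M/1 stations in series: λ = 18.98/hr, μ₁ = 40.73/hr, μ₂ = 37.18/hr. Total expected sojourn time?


Each node sees arrival rate λ = 18.98/hr (tandem ⇒ throughput preserved).
W₁ = 1/(μ₁−λ) = 1/(40.73−18.98) = 0.04598 hr
W₂ = 1/(μ₂−λ) = 1/(37.18−18.98) = 0.05495 hr
W_total = W₁ + W₂ = 0.04598 + 0.05495 = 0.10092 hr

Final: 0.10092 hr


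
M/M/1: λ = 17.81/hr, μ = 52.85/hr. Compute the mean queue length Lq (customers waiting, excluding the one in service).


ρ = 17.81/52.85 = 0.3370
Lq = ρ²/(1−ρ) = 0.1136/0.6630 = 0.1713

Final: 0.1713


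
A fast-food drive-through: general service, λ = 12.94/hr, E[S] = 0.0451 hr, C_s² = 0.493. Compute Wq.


ρ = λ·E[S] = 12.94·0.0451 = 0.5836
E[S²] = E[S]²(1+C_s²) = 0.0451²·(1+0.493) = 0.003037
Wq = λ·E[S²]/(2(1−ρ)) = 12.94·0.003037/(2·0.4164) = 0.04718 hr

Final: 0.04718 hr


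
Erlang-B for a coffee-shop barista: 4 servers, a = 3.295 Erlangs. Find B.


B(c,a) = (a^c/c!) / Σ_{k=0}^{c} a^k/k!
a^4/4! = 4.911458
Σ terms (k=0..4): 1.00000 + 3.29500 + 5.42851 + 5.96232 + 4.91146 = 20.597287
B = 4.911458/20.597287 = 0.238452

Final: 0.238452


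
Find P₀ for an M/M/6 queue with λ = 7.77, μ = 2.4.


a = λ/μ = 7.77/2.4 = 3.2375; ρ = a/c = 0.5396
Σ_{k=0}^{5} a^k/k! (terms k=0..5) = 1.00000 + 3.23750 + 5.24070 + 5.65559 + 4.57749 + 2.96393 = 22.67522
Tail: a^6/(6!(1−ρ)) = 1151.48600/(720·0.4604) = 3.47356
P₀ = 1/(22.67522 + 3.47356) = 1/26.14878 = 0.038243

Final: 0.038243


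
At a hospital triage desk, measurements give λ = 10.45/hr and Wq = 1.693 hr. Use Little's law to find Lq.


Lq = λWq = 10.45·1.693 = 17.6918

Final: 17.6918


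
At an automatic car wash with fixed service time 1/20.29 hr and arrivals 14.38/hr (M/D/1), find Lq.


ρ = 14.38/20.29 = 0.7087
M/D/1: Lq = ρ²/(2(1−ρ)) = 0.5023/(2·0.2913) = 0.86222

Final: 0.86222


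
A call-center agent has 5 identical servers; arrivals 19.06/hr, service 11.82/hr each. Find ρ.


ρ = λ/(cμ) = 19.06/(5·11.82) = 19.06/59.10 = 0.3225

Final: 0.3225


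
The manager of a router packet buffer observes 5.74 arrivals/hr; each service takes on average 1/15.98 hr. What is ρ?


ρ = λ/μ = 5.74/15.98 = 0.3592

Final: 0.3592


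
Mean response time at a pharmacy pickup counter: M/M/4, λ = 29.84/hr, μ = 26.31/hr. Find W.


a = 1.1342; ρ = 0.2835; P₀ = 0.320850
Lq = P₀·a^c·ρ/(c!(1−ρ)²) = 0.01222
Wq = Lq/λ = 0.01222/29.84 = 0.0004095 hr
W = Wq + 1/μ = 0.0004095 + 0.03801 = 0.03842 hr

Final: 0.03842 hr


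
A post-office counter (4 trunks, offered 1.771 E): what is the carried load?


B(4,1.771) = 0.072228 (Erlang-B)
Carried load = a(1 − B) = 1.771·(1 − 0.072228) = 1.771·0.927772 = 1.6431 E

Final: 1.6431 Erlangs


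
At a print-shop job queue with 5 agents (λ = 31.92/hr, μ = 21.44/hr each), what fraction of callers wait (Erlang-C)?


a = λ/μ = 1.4888; ρ = a/5 = 0.2978
P₀ = 0.225297 (from M/M/c formula)
C(c,a) = [a^c/(c!(1−ρ))]·P₀ = [7.31460/(120·0.7022)]·0.225297
= 0.08680·0.225297 = 0.019556

Final: 0.019556


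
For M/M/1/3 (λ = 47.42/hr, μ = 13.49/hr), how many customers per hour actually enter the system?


ρ = 3.5152; P_K = (1−ρ)ρ^3/(1−ρ^4) = 0.720238
λ_eff = λ(1 − P_K) = 47.42·(1 − 0.720238) = 47.42·0.279762 = 13.2663 /hr

Final: 13.2663 /hr


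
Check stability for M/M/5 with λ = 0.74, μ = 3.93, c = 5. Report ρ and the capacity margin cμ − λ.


Total capacity cμ = 5·3.93 = 19.65/hr
ρ = λ/(cμ) = 0.74/19.65 = 0.03766
Stable ⇔ ρ < 1: YES
Spare capacity = cμ − λ = 19.65 − 0.74 = 18.91/hr

Final: ρ = 0.03766; stable; margin = 18.91/hr


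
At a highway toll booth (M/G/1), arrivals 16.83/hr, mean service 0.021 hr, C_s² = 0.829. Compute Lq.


ρ = λ·E[S] = 16.83·0.021 = 0.3534
Lq = ρ²(1+C_s²)/(2(1−ρ)) = 0.1249·(1+0.829)/(2·0.6466)
= 0.1249·1.8290/1.2931 = 0.17667

Final: 0.17667


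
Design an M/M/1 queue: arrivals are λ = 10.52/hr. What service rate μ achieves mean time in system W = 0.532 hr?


W = 1/(μ−λ) ⇒ μ − λ = 1/W = 1/0.532 = 1.8797
μ = λ + 1/W = 10.52 + 1.8797 = 12.3997 per hr

Final: 12.3997 /hr


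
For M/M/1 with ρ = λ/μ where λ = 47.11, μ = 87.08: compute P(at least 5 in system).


ρ = 47.11/87.08 = 0.5410
P(N ≥ n) = ρ^n = 0.5410^5 = 0.046342

Final: 0.046342


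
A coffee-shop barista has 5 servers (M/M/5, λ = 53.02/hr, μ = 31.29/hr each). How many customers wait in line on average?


a = λ/μ = 1.6945; ρ = a/5 = 0.3389
P₀ = 0.183132
Lq = P₀·a^c·ρ / (c!·(1−ρ)²) = 0.183132·13.96918·0.3389/(120·0.43706)
= 0.01653

Final: 0.01653


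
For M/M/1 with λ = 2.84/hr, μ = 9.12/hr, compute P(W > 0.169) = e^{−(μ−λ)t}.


W ~ Exponential(μ−λ) for M/M/1.
μ − λ = 9.12 − 2.84 = 6.2800
P(W > t) = e^{−(μ−λ)t} = e^{−1.0613} = 0.345999

Final: 0.345999


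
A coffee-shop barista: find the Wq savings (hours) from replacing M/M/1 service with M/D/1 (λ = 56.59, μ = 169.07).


ρ = 56.59/169.07 = 0.3347
Wq(M/M/1) = ρ/(μ−λ) = 0.3347/112.48 = 0.002976 hr
Wq(M/D/1) = ρ/(2(μ−λ)) = 0.001488 hr
Savings = 0.002976 − 0.001488 = 0.001488 hr

Final: 0.001488 hr


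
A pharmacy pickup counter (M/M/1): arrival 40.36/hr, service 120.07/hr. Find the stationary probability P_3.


ρ = 40.36/120.07 = 0.3361
P_n = (1−ρ)·ρ^n = (1 − 0.3361)·0.3361^3 = 0.6639·0.037980 = 0.025213

Final: 0.025213


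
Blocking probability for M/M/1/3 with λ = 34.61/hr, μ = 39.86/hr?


ρ = λ/μ = 34.61/39.86 = 0.8683
P_K = (1−ρ)ρ^K/(1−ρ^(K+1)) = (0.1317·0.654625)/(1 − 0.568404)
= 0.086221/0.431596 = 0.199773

Final: 0.199773


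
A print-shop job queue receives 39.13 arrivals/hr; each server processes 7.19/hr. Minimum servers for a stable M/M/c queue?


Stability requires cμ > λ ⇔ c > λ/μ.
λ/μ = 39.13/7.19 = 5.4423
Minimum integer c = ⌊5.4423⌋ + 1 = 6
Check: 6·7.19 = 43.14 > 39.13, while 5·7.19 = 35.95 ≤ 39.13

Final: 6 servers


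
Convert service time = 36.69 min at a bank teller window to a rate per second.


μ = 1/(service time) in consistent units.
1 second = 0.0166667 min, so μ = 0.0166667/36.69 = 0.0004543 per second

Final: 0.0004543 /sec


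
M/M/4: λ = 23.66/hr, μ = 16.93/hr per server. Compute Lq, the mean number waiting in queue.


a = λ/μ = 1.3975; ρ = a/4 = 0.3494
P₀ = 0.245505
Lq = P₀·a^c·ρ / (c!·(1−ρ)²) = 0.245505·3.81444·0.3494/(24·0.42331)
= 0.03220

Final: 0.03220


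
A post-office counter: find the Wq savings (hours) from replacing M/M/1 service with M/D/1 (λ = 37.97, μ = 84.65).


ρ = 37.97/84.65 = 0.4486
Wq(M/M/1) = ρ/(μ−λ) = 0.4486/46.68 = 0.009609 hr
Wq(M/D/1) = ρ/(2(μ−λ)) = 0.004805 hr
Savings = 0.009609 − 0.004805 = 0.004805 hr

Final: 0.004805 hr


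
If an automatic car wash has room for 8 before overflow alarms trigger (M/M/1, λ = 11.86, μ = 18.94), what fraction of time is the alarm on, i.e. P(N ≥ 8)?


ρ = 11.86/18.94 = 0.6262
P(N ≥ n) = ρ^n = 0.6262^8 = 0.023639

Final: 0.023639


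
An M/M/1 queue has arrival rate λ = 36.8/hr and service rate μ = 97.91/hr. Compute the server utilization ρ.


ρ = λ/μ = 36.8/97.91 = 0.3759

Final: 0.3759


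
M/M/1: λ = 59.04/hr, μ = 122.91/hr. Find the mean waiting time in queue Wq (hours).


ρ = 59.04/122.91 = 0.4804
Wq = ρ/(μ−λ) = 0.4804/(122.91 − 59.04) = 0.4804/63.87 = 0.007521 hr

Final: 0.007521 hr


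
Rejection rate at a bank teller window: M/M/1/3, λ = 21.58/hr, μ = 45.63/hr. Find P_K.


ρ = λ/μ = 21.58/45.63 = 0.4729
P_K = (1−ρ)ρ^K/(1−ρ^(K+1)) = (0.5271·0.105780)/(1 − 0.050027)
= 0.055753/0.949973 = 0.058689

Final: 0.058689


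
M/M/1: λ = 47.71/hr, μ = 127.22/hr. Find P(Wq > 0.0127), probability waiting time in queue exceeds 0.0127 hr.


ρ = 47.71/127.22 = 0.3750
P(Wq > t) = ρ·e^{−(μ−λ)t} = 0.3750·e^{−1.0098}
= 0.3750·0.364300 = 0.136620

Final: 0.136620


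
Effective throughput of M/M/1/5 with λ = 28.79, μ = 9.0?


ρ = 3.1989; P_K = (1−ρ)ρ^5/(1−ρ^6) = 0.688034
λ_eff = λ(1 − P_K) = 28.79·(1 − 0.688034) = 28.79·0.311966 = 8.9815 /hr

Final: 8.9815 /hr


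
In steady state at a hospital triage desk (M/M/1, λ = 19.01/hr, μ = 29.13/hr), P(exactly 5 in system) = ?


ρ = 19.01/29.13 = 0.6526
P_n = (1−ρ)·ρ^n = (1 − 0.6526)·0.6526^5 = 0.3474·0.118361 = 0.041120

Final: 0.041120
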